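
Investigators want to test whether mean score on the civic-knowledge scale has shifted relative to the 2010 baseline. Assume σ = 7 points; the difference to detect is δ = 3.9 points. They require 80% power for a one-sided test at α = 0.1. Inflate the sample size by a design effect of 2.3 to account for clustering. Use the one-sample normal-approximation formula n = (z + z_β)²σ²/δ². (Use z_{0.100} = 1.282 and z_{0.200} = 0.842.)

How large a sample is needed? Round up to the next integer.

n = 34

n = (z_α + z_β)² · σ² / δ²
  = (1.282 + 0.842)² · 7² / 3.9²
  = 4.5114 · 49 / 15.21
  = 14.53
Design effect: 2.3 × 14.53 = 33.43.
Round up → n = 34.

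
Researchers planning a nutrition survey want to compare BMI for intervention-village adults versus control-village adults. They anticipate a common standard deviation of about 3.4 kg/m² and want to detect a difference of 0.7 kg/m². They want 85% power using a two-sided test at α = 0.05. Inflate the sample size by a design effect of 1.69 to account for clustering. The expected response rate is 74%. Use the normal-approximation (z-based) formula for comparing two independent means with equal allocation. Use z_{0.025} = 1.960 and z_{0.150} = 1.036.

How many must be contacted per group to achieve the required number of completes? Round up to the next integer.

n = 968 per group

n = (z_{α/2} + z_β)² · (σ₁² + σ₂²) / δ²
  = (1.960 + 1.036)² · (2·3.4² = 23.12) / 0.7²
  = 8.9760 · 23.12 / 0.49
  = 423.52
Design effect: 1.69 × 423.52 = 715.75.
Adjust for 74% response: 715.75 / 0.74 = 967.23.
Round up → n = 968 per group.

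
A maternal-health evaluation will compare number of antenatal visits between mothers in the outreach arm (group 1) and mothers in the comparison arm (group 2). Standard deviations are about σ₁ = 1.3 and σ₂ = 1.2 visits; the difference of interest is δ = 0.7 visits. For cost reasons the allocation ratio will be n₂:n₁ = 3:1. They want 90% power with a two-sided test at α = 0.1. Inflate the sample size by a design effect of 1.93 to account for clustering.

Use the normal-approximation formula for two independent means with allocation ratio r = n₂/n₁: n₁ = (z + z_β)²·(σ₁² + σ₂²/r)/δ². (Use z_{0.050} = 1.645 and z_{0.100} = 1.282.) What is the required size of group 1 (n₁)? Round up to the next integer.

n₁ = (z_{α/2} + z_β)² · (σ₁² + σ₂²/r) / δ²
   = (1.645 + 1.282)² · (1.3² + 1.2²/3) / 0.7²
   = 8.5673 · (1.69 + 0.48) / 0.49
   = 8.5673 · 2.17 / 0.49
   = 37.94
Design effect: 1.93 × 37.94 = 73.23.
Round up → n₁ = 74; n₂ = r·n₁ = 3 × 74 = 222.

n₁ = 74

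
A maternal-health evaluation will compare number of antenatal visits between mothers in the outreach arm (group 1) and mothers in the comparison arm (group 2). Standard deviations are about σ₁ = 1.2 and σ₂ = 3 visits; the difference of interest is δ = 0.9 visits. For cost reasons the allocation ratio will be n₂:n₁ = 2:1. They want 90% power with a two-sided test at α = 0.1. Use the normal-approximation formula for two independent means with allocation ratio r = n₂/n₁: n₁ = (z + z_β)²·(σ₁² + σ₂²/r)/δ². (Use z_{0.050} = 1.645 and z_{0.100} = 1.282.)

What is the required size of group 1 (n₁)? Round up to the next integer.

n₁ = 63

n₁ = (z_{α/2} + z_β)² · (σ₁² + σ₂²/r) / δ²
   = (1.645 + 1.282)² · (1.2² + 3²/2) / 0.9²
   = 8.5673 · (1.44 + 4.5) / 0.81
   = 8.5673 · 5.94 / 0.81
   = 62.83
Round up → n₁ = 63; n₂ = r·n₁ = 2 × 63 = 126.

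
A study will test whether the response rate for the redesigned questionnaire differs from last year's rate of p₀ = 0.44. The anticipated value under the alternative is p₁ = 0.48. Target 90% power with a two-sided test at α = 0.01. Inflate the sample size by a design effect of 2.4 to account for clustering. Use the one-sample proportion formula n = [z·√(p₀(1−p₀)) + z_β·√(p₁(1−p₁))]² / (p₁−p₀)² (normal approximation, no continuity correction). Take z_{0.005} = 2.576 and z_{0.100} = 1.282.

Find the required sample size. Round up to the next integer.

n = 5525

n = [z_{α/2}·√(p₀q₀) + z_β·√(p₁q₁)]² / (p₁ − p₀)²
  = [2.576·√(0.44·0.56) + 1.282·√(0.48·0.52)]² / (0.04)²
  = [2.576·0.4964 + 1.282·0.4996]² / 0.0016
  = [1.9192]² / 0.0016
  = 2302.03
Design effect: 2.4 × 2302.03 = 5524.88.
Round up → n = 5525.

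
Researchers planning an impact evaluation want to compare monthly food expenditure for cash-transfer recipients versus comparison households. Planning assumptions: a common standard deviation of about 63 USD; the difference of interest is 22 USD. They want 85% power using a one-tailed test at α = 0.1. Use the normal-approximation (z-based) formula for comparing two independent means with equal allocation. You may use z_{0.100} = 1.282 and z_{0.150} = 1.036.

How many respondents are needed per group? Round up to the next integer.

n = (z_α + z_β)² · (σ₁² + σ₂²) / δ²
  = (1.282 + 1.036)² · (2·63² = 7938) / 22²
  = 5.3731 · 7938 / 484
  = 88.12
Round up → n = 89 per group.

n = 89 per group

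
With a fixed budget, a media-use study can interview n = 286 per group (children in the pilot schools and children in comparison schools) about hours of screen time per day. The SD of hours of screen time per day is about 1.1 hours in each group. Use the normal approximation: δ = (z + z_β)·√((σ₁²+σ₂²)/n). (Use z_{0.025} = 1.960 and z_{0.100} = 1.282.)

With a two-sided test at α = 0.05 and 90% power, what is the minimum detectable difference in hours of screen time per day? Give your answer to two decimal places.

Minimum detectable difference ≈ 0.30 hours

δ = (z_{α/2} + z_β) · √((σ₁²+σ₂²)/n)
  = (1.960 + 1.282) · √(2.42/286)
  = 3.242 · √0.00846
  = 3.242 · 0.0920
  = 0.2982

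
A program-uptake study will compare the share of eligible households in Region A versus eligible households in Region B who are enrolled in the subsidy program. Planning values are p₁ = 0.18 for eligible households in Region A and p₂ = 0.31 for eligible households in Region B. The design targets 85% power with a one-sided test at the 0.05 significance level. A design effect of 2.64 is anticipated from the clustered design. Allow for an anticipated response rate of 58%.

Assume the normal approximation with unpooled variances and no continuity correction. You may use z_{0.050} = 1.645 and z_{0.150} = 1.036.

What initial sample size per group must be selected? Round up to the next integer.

n = 700 per group

n = (z_α + z_β)² · [p₁(1−p₁) + p₂(1−p₂)] / (p₁ − p₂)²
  = (1.645 + 1.036)² · (0.18·0.82 + 0.31·0.69) / (-0.13)²
  = (2.681)² · (0.1476 + 0.2139) / 0.0169
  = 7.1878 · 0.3615 / 0.0169
  = 153.75
Design effect: 2.64 × 153.75 = 405.90.
Adjust for 58% response: 405.90 / 0.58 = 699.83.
Round up → n = 700 per group.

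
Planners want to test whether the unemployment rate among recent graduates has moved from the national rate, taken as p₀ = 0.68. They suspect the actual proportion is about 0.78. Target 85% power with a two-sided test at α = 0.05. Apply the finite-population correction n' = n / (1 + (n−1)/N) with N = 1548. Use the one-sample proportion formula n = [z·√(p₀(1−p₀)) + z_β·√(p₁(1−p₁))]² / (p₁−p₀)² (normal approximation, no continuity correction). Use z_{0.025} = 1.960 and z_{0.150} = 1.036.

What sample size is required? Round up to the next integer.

n = [z_{α/2}·√(p₀q₀) + z_β·√(p₁q₁)]² / (p₁ − p₀)²
  = [1.960·√(0.68·0.32) + 1.036·√(0.78·0.22)]² / (0.10)²
  = [1.960·0.4665 + 1.036·0.4142]² / 0.0100
  = [1.3435]² / 0.0100
  = 180.49
Finite-population correction (N = 1548): 180.49 / (1 + (180.49 − 1)/1548) = 161.73.
Round up → n = 162.

n = 162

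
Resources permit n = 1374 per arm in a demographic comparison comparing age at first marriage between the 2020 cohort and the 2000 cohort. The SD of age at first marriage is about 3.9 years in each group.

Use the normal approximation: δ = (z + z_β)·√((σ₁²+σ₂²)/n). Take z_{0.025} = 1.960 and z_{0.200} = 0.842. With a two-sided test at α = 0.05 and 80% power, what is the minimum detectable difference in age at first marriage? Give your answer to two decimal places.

δ = (z_{α/2} + z_β) · √((σ₁²+σ₂²)/n)
  = (1.960 + 0.842) · √(30.42/1374)
  = 2.802 · √0.02214
  = 2.802 · 0.1488
  = 0.4169

Minimum detectable difference ≈ 0.42 years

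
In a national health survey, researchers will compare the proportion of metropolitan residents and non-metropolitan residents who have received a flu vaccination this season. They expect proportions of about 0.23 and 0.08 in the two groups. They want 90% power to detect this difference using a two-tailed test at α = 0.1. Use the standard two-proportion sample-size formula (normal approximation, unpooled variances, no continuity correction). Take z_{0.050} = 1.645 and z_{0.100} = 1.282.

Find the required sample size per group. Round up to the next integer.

n = 96 per group

n = (z_{α/2} + z_β)² · [p₁(1−p₁) + p₂(1−p₂)] / (p₁ − p₂)²
  = (1.645 + 1.282)² · (0.23·0.77 + 0.08·0.92) / (0.15)²
  = (2.927)² · (0.1771 + 0.0736) / 0.0225
  = 8.5673 · 0.2507 / 0.0225
  = 95.46
Round up → n = 96 per group.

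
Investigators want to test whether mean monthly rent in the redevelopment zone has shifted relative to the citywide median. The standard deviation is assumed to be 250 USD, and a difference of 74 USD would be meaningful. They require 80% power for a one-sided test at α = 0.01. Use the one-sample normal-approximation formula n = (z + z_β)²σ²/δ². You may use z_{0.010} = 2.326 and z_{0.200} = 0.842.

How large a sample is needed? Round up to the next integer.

n = (z_α + z_β)² · σ² / δ²
  = (2.326 + 0.842)² · 250² / 74²
  = 10.0362 · 62500 / 5476
  = 114.55
Round up → n = 115.

n = 115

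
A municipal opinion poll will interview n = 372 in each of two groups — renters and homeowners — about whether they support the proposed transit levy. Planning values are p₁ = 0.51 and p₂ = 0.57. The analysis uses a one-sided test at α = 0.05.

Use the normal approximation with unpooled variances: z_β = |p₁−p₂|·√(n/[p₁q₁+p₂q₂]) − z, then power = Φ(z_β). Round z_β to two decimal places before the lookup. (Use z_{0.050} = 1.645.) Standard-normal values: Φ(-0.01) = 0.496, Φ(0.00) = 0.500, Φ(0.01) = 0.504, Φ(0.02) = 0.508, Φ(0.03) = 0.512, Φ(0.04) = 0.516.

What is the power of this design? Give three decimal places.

z_β = |p₁−p₂|·√(n/[p₁q₁+p₂q₂]) − z_α
    = 0.06 · √(372/0.4950) − 1.645
    = 0.06 · 27.4138 − 1.645
    = 1.6448 − 1.645 = -0.0002 → -0.00
Power = Φ(-0.00) = 0.500.

Power ≈ 0.500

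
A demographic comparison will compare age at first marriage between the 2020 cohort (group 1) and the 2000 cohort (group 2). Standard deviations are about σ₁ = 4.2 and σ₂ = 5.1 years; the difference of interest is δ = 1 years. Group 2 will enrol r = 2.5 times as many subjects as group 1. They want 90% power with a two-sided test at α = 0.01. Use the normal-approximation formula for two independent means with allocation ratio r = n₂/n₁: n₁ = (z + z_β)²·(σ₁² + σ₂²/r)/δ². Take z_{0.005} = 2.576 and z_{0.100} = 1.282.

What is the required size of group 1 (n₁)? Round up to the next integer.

n₁ = 418

n₁ = (z_{α/2} + z_β)² · (σ₁² + σ₂²/r) / δ²
   = (2.576 + 1.282)² · (4.2² + 5.1²/2.5) / 1²
   = 14.8842 · (17.64 + 10.404) / 1
   = 14.8842 · 28.044 / 1
   = 417.41
Round up → n₁ = 418; n₂ = r·n₁ = 2.5 × 418 = 1045.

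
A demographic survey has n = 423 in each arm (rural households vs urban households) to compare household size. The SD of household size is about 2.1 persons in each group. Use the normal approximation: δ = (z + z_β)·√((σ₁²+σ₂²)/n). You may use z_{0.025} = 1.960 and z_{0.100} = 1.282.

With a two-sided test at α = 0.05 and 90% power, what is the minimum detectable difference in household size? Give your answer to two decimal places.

δ = (z_{α/2} + z_β) · √((σ₁²+σ₂²)/n)
  = (1.960 + 1.282) · √(8.82/423)
  = 3.242 · √0.02085
  = 3.242 · 0.1444
  = 0.4681

Minimum detectable difference ≈ 0.47 persons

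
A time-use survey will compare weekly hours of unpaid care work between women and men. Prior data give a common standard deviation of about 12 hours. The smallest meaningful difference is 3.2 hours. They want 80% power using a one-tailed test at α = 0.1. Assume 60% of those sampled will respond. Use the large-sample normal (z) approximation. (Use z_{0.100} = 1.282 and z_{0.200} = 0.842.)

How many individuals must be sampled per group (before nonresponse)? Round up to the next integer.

n = 212 per group

n = (z_α + z_β)² · (σ₁² + σ₂²) / δ²
  = (1.282 + 0.842)² · (2·12² = 288) / 3.2²
  = 4.5114 · 288 / 10.24
  = 126.88
Adjust for 60% response: 126.88 / 0.60 = 211.47.
Round up → n = 212 per group.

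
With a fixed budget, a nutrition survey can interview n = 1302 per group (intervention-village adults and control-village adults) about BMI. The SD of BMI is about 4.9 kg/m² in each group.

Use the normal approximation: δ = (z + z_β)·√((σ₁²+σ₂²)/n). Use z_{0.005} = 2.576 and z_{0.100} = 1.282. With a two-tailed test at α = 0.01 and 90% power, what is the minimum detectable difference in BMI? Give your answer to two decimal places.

δ = (z_{α/2} + z_β) · √((σ₁²+σ₂²)/n)
  = (2.576 + 1.282) · √(48.02/1302)
  = 3.858 · √0.03688
  = 3.858 · 0.1920
  = 0.7409

Minimum detectable difference ≈ 0.74 kg/m²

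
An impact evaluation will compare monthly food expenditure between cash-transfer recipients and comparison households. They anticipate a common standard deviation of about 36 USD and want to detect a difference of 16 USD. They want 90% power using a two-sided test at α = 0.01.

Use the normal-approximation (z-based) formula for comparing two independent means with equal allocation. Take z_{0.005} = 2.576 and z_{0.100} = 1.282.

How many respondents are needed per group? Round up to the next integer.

n = 151 per group

n = (z_{α/2} + z_β)² · (σ₁² + σ₂²) / δ²
  = (2.576 + 1.282)² · (2·36² = 2592) / 16²
  = 14.8842 · 2592 / 256
  = 150.70
Round up → n = 151 per group.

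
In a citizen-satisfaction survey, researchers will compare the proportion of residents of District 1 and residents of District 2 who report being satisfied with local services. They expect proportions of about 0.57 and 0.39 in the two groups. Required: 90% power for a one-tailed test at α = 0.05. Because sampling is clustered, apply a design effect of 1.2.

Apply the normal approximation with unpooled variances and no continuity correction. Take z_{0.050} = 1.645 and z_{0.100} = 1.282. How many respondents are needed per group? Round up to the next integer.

n = 154 per group

n = (z_α + z_β)² · [p₁(1−p₁) + p₂(1−p₂)] / (p₁ − p₂)²
  = (1.645 + 1.282)² · (0.57·0.43 + 0.39·0.61) / (0.18)²
  = (2.927)² · (0.2451 + 0.2379) / 0.0324
  = 8.5673 · 0.4830 / 0.0324
  = 127.72
Design effect: 1.2 × 127.72 = 153.26.
Round up → n = 154 per group.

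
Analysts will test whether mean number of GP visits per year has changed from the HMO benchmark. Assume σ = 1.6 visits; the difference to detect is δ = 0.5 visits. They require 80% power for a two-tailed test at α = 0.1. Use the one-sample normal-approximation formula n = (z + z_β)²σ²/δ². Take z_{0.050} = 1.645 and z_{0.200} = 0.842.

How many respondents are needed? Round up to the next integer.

n = (z_{α/2} + z_β)² · σ² / δ²
  = (1.645 + 0.842)² · 1.6² / 0.5²
  = 6.1852 · 2.56 / 0.25
  = 63.34
Round up → n = 64.

n = 64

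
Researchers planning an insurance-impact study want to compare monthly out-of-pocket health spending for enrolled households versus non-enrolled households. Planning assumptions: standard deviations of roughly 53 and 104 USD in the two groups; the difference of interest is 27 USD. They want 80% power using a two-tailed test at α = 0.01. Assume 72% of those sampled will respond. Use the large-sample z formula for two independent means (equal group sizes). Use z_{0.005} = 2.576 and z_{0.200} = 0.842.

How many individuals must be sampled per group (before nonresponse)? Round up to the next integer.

n = 304 per group

n = (z_{α/2} + z_β)² · (σ₁² + σ₂²) / δ²
  = (2.576 + 0.842)² · (53² + 104² = 13625) / 27²
  = 11.6827 · 13625 / 729
  = 218.35
Adjust for 72% response: 218.35 / 0.72 = 303.26.
Round up → n = 304 per group.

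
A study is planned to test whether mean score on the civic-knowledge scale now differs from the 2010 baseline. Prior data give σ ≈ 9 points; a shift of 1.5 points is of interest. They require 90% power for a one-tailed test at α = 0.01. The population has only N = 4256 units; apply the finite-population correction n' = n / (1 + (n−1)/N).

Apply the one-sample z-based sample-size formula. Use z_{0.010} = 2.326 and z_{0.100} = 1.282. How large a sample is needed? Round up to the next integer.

n = (z_α + z_β)² · σ² / δ²
  = (2.326 + 1.282)² · 9² / 1.5²
  = 13.0177 · 81 / 2.25
  = 468.64
Finite-population correction (N = 4256): 468.64 / (1 + (468.64 − 1)/4256) = 422.24.
Round up → n = 423.

n = 423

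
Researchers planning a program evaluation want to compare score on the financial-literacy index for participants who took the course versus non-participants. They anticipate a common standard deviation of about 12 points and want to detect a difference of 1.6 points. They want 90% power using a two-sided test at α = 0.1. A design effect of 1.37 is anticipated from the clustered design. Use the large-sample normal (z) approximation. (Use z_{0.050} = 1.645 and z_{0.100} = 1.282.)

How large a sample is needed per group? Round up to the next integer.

n = (z_{α/2} + z_β)² · (σ₁² + σ₂²) / δ²
  = (1.645 + 1.282)² · (2·12² = 288) / 1.6²
  = 8.5673 · 288 / 2.56
  = 963.82
Design effect: 1.37 × 963.82 = 1320.44.
Round up → n = 1321 per group.

n = 1321 per group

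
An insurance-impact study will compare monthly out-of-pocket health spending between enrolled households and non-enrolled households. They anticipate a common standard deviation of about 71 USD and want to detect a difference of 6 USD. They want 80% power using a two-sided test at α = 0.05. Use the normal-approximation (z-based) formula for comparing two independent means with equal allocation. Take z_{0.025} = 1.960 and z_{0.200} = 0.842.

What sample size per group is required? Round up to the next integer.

n = (z_{α/2} + z_β)² · (σ₁² + σ₂²) / δ²
  = (1.960 + 0.842)² · (2·71² = 10082) / 6²
  = 7.8512 · 10082 / 36
  = 2198.77
Round up → n = 2199 per group.

n = 2199 per group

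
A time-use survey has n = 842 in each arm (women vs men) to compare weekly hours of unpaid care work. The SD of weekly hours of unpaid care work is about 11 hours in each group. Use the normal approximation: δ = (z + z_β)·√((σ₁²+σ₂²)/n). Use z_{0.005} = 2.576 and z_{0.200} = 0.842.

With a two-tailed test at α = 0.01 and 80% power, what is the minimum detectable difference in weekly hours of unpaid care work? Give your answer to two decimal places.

δ = (z_{α/2} + z_β) · √((σ₁²+σ₂²)/n)
  = (2.576 + 0.842) · √(242/842)
  = 3.418 · √0.28741
  = 3.418 · 0.5361
  = 1.8324

Minimum detectable difference ≈ 1.83 hours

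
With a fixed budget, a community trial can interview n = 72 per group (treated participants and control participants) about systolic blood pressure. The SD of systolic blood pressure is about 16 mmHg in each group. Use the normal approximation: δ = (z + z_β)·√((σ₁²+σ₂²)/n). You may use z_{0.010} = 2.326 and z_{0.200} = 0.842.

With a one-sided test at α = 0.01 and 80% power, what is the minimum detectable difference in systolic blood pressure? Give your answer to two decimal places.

Minimum detectable difference ≈ 8.45 mmHg

δ = (z_α + z_β) · √((σ₁²+σ₂²)/n)
  = (2.326 + 0.842) · √(512/72)
  = 3.168 · √7.1111
  = 3.168 · 2.6667
  = 8.4480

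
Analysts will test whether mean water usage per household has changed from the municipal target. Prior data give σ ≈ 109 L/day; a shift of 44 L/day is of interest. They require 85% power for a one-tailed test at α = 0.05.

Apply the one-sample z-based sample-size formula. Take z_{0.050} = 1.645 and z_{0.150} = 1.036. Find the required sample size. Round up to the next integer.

n = (z_α + z_β)² · σ² / δ²
  = (1.645 + 1.036)² · 109² / 44²
  = 7.1878 · 11881 / 1936
  = 44.11
Round up → n = 45.

n = 45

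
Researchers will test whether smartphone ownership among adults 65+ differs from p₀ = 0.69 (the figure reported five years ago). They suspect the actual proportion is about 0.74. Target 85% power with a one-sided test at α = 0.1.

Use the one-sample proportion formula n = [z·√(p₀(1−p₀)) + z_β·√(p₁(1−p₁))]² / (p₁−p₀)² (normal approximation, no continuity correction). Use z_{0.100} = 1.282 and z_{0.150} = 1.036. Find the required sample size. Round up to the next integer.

n = [z_α·√(p₀q₀) + z_β·√(p₁q₁)]² / (p₁ − p₀)²
  = [1.282·√(0.69·0.31) + 1.036·√(0.74·0.26)]² / (0.05)²
  = [1.282·0.4625 + 1.036·0.4386]² / 0.0025
  = [1.0473]² / 0.0025
  = 438.77
Round up → n = 439.

n = 439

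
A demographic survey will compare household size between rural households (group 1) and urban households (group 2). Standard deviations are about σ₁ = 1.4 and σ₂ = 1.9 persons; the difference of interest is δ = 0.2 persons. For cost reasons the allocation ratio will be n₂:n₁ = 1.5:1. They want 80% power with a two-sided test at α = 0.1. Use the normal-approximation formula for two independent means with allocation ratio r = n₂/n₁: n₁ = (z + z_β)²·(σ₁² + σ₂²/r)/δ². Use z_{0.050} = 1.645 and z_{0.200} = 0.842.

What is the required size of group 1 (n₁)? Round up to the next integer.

n₁ = (z_{α/2} + z_β)² · (σ₁² + σ₂²/r) / δ²
   = (1.645 + 0.842)² · (1.4² + 1.9²/1.5) / 0.2²
   = 6.1852 · (1.96 + 2.4067) / 0.04
   = 6.1852 · 4.3667 / 0.04
   = 675.21
Round up → n₁ = 676; n₂ = r·n₁ = 1.5 × 676 = 1014.

n₁ = 676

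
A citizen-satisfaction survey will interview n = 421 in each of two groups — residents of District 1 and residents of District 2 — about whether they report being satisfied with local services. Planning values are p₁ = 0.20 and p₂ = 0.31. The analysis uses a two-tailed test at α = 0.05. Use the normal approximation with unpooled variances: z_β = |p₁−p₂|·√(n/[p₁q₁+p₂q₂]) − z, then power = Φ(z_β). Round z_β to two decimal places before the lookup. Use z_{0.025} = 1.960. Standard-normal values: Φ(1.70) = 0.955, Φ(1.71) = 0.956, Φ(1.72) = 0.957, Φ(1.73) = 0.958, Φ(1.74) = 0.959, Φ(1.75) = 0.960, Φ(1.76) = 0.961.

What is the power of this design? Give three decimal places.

z_β = |p₁−p₂|·√(n/[p₁q₁+p₂q₂]) − z_{α/2}
    = 0.11 · √(421/0.3739) − 1.960
    = 0.11 · 33.5555 − 1.960
    = 3.6911 − 1.960 = 1.7311 → 1.73
Power = Φ(1.73) = 0.958.

Power ≈ 0.958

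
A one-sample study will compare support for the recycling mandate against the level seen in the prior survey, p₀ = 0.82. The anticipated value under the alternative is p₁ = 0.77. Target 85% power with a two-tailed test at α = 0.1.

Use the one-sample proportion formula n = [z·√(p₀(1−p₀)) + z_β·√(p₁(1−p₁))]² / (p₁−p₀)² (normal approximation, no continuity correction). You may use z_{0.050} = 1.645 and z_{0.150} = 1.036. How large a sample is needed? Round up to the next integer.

n = 457

n = [z_{α/2}·√(p₀q₀) + z_β·√(p₁q₁)]² / (p₁ − p₀)²
  = [1.645·√(0.82·0.18) + 1.036·√(0.77·0.23)]² / (-0.05)²
  = [1.645·0.3842 + 1.036·0.4208]² / 0.0025
  = [1.0680]² / 0.0025
  = 456.22
Round up → n = 457.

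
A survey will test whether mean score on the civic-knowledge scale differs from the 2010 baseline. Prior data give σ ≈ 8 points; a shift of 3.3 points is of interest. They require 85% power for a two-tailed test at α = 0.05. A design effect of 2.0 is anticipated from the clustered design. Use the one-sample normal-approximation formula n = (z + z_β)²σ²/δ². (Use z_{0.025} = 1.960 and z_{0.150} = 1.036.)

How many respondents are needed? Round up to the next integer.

n = (z_{α/2} + z_β)² · σ² / δ²
  = (1.960 + 1.036)² · 8² / 3.3²
  = 8.9760 · 64 / 10.89
  = 52.75
Design effect: 2.0 × 52.75 = 105.50.
Round up → n = 106.

n = 106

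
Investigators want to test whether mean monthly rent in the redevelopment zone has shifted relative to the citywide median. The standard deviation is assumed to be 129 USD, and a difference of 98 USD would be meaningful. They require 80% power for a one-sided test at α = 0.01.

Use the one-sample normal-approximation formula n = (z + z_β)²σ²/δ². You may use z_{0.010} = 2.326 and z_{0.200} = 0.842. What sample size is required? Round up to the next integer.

n = (z_α + z_β)² · σ² / δ²
  = (2.326 + 0.842)² · 129² / 98²
  = 10.0362 · 16641 / 9604
  = 17.39
Round up → n = 18.

n = 18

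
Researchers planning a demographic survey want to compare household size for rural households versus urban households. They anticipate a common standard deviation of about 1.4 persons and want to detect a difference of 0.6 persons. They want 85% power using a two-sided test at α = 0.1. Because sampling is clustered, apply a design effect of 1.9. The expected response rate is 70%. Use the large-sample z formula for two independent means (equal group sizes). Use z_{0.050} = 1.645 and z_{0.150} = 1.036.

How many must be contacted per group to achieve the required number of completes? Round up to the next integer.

n = (z_{α/2} + z_β)² · (σ₁² + σ₂²) / δ²
  = (1.645 + 1.036)² · (2·1.4² = 3.92) / 0.6²
  = 7.1878 · 3.92 / 0.36
  = 78.27
Design effect: 1.9 × 78.27 = 148.71.
Adjust for 70% response: 148.71 / 0.70 = 212.44.
Round up → n = 213 per group.

n = 213 per group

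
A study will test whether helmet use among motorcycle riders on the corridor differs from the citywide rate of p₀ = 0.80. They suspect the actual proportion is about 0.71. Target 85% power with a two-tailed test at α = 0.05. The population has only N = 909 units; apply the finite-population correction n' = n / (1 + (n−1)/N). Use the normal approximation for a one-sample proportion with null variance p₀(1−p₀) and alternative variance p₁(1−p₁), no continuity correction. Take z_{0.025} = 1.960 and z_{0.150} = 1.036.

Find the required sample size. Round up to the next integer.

n = 161

n = [z_{α/2}·√(p₀q₀) + z_β·√(p₁q₁)]² / (p₁ − p₀)²
  = [1.960·√(0.80·0.20) + 1.036·√(0.71·0.29)]² / (-0.09)²
  = [1.960·0.4000 + 1.036·0.4538]² / 0.0081
  = [1.2541]² / 0.0081
  = 194.17
Finite-population correction (N = 909): 194.17 / (1 + (194.17 − 1)/909) = 160.14.
Round up → n = 161.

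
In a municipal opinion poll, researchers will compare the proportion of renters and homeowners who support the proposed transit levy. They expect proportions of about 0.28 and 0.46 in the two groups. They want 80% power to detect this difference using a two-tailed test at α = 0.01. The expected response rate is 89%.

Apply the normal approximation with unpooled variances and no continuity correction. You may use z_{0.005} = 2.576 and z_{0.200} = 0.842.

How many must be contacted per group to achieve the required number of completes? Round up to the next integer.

n = 183 per group

n = (z_{α/2} + z_β)² · [p₁(1−p₁) + p₂(1−p₂)] / (p₁ − p₂)²
  = (2.576 + 0.842)² · (0.28·0.72 + 0.46·0.54) / (-0.18)²
  = (3.418)² · (0.2016 + 0.2484) / 0.0324
  = 11.6827 · 0.4500 / 0.0324
  = 162.26
Adjust for 89% response: 162.26 / 0.89 = 182.31.
Round up → n = 183 per group.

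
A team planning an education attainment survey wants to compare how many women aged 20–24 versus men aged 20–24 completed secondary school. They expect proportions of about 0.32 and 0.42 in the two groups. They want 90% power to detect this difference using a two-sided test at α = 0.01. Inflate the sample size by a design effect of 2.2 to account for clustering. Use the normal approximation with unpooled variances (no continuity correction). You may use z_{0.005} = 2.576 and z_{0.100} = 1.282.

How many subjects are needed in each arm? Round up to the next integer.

n = (z_{α/2} + z_β)² · [p₁(1−p₁) + p₂(1−p₂)] / (p₁ − p₂)²
  = (2.576 + 1.282)² · (0.32·0.68 + 0.42·0.58) / (-0.10)²
  = (3.858)² · (0.2176 + 0.2436) / 0.0100
  = 14.8842 · 0.4612 / 0.0100
  = 686.46
Design effect: 2.2 × 686.46 = 1510.21.
Round up → n = 1511 per group.

n = 1511 per group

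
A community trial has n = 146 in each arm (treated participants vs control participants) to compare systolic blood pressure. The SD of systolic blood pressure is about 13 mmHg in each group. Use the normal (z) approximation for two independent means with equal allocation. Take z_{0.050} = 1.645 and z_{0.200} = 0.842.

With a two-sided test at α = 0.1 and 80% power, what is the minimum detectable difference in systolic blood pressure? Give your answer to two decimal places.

Minimum detectable difference ≈ 3.78 mmHg

δ = (z_{α/2} + z_β) · √((σ₁²+σ₂²)/n)
  = (1.645 + 0.842) · √(338/146)
  = 2.487 · √2.3151
  = 2.487 · 1.5215
  = 3.7841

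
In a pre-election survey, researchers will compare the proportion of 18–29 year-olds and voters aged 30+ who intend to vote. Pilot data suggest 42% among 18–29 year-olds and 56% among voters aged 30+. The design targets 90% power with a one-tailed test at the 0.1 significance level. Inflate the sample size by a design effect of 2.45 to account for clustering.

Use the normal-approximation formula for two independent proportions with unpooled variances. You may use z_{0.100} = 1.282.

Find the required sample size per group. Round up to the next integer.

n = (z_α + z_β)² · [p₁(1−p₁) + p₂(1−p₂)] / (p₁ − p₂)²
  = (1.282 + 1.282)² · (0.42·0.58 + 0.56·0.44) / (-0.14)²
  = (2.564)² · (0.2436 + 0.2464) / 0.0196
  = 6.5741 · 0.4900 / 0.0196
  = 164.35
Design effect: 2.45 × 164.35 = 402.66.
Round up → n = 403 per group.

n = 403 per group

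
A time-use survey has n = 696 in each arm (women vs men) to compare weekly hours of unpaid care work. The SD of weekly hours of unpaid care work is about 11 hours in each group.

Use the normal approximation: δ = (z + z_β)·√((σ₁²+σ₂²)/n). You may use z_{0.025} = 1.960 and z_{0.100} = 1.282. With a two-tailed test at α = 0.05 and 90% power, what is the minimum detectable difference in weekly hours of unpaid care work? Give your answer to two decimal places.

δ = (z_{α/2} + z_β) · √((σ₁²+σ₂²)/n)
  = (1.960 + 1.282) · √(242/696)
  = 3.242 · √0.3477
  = 3.242 · 0.5897
  = 1.9117

Minimum detectable difference ≈ 1.91 hours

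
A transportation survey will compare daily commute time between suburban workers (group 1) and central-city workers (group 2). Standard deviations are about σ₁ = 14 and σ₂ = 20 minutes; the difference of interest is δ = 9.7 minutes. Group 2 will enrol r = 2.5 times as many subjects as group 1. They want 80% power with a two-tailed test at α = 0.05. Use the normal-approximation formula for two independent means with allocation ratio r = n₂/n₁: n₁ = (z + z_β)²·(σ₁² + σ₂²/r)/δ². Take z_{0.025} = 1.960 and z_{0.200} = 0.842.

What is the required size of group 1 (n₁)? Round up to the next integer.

n₁ = (z_{α/2} + z_β)² · (σ₁² + σ₂²/r) / δ²
   = (1.960 + 0.842)² · (14² + 20²/2.5) / 9.7²
   = 7.8512 · (196 + 160) / 94.09
   = 7.8512 · 356 / 94.09
   = 29.71
Round up → n₁ = 30; n₂ = r·n₁ = 2.5 × 30 = 75.

n₁ = 30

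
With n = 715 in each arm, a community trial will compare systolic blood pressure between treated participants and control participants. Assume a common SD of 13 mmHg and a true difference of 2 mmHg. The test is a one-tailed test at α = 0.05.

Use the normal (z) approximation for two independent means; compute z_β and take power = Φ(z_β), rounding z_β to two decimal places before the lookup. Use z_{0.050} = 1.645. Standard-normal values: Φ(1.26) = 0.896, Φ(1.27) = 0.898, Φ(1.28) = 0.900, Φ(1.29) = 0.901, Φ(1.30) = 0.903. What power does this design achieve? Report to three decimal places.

Power ≈ 0.896

z_β = δ·√(n/(σ₁²+σ₂²)) − z_α
    = 2 · √(715/338) − 1.645
    = 2 · 1.45444 − 1.645
    = 2.9089 − 1.645 = 1.2639 → 1.26
Power = Φ(1.26) = 0.896.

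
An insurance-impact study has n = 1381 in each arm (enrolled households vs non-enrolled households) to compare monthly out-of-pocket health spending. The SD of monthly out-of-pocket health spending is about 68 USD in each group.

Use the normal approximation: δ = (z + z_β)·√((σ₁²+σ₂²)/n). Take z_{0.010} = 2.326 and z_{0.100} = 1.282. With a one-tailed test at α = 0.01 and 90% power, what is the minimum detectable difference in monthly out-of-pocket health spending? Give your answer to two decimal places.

Minimum detectable difference ≈ 9.34 USD

δ = (z_α + z_β) · √((σ₁²+σ₂²)/n)
  = (2.326 + 1.282) · √(9248/1381)
  = 3.608 · √6.6966
  = 3.608 · 2.5878
  = 9.3367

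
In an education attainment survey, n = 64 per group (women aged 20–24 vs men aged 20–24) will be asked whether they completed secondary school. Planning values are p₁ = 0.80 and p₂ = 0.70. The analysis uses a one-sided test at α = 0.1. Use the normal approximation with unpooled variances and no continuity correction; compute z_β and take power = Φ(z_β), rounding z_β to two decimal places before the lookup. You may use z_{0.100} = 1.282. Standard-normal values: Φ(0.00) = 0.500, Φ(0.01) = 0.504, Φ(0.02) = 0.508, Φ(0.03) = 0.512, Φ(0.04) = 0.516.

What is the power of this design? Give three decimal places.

Power ≈ 0.512

z_β = |p₁−p₂|·√(n/[p₁q₁+p₂q₂]) − z_α
    = 0.10 · √(64/0.3700) − 1.282
    = 0.10 · 13.1519 − 1.282
    = 1.3152 − 1.282 = 0.0332 → 0.03
Power = Φ(0.03) = 0.512.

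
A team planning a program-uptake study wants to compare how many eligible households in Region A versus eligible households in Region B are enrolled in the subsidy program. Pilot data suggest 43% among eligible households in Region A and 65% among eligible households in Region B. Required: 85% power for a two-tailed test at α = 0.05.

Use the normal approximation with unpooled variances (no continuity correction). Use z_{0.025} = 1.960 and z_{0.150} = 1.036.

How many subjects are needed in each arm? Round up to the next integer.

n = 88 per group

n = (z_{α/2} + z_β)² · [p₁(1−p₁) + p₂(1−p₂)] / (p₁ − p₂)²
  = (1.960 + 1.036)² · (0.43·0.57 + 0.65·0.35) / (-0.22)²
  = (2.996)² · (0.2451 + 0.2275) / 0.0484
  = 8.9760 · 0.4726 / 0.0484
  = 87.65
Round up → n = 88 per group.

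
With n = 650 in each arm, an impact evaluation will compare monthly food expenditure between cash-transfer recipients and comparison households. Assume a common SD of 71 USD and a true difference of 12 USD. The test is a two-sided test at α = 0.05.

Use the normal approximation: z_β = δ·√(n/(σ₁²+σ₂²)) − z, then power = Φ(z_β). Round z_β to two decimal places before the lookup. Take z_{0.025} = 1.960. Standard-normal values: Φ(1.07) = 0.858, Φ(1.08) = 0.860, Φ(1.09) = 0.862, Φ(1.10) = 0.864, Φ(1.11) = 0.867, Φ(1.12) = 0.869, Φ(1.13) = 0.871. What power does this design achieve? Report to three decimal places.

z_β = δ·√(n/(σ₁²+σ₂²)) − z_{α/2}
    = 12 · √(650/10082) − 1.960
    = 12 · 0.25391 − 1.960
    = 3.0469 − 1.960 = 1.0869 → 1.09
Power = Φ(1.09) = 0.862.

Power ≈ 0.862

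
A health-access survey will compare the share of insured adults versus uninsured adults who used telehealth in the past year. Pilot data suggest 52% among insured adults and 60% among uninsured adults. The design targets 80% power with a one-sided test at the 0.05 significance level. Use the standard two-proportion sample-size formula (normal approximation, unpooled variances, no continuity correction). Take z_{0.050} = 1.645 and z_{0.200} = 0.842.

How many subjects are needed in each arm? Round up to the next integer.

n = (z_α + z_β)² · [p₁(1−p₁) + p₂(1−p₂)] / (p₁ − p₂)²
  = (1.645 + 0.842)² · (0.52·0.48 + 0.60·0.40) / (-0.08)²
  = (2.487)² · (0.2496 + 0.2400) / 0.0064
  = 6.1852 · 0.4896 / 0.0064
  = 473.17
Round up → n = 474 per group.

n = 474 per group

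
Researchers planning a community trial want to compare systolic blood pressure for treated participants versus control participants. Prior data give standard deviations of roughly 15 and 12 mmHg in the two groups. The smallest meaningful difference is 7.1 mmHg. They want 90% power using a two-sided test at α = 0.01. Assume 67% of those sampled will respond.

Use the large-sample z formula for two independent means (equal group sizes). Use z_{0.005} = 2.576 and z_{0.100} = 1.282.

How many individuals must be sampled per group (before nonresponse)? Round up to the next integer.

n = (z_{α/2} + z_β)² · (σ₁² + σ₂²) / δ²
  = (2.576 + 1.282)² · (15² + 12² = 369) / 7.1²
  = 14.8842 · 369 / 50.41
  = 108.95
Adjust for 67% response: 108.95 / 0.67 = 162.61.
Round up → n = 163 per group.

n = 163 per group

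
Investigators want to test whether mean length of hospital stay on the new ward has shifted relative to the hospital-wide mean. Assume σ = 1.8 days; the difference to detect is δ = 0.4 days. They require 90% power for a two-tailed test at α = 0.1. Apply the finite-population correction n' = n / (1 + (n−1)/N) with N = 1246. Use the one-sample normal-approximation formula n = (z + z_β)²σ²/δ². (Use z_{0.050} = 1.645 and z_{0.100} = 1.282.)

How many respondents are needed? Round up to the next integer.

n = (z_{α/2} + z_β)² · σ² / δ²
  = (1.645 + 1.282)² · 1.8² / 0.4²
  = 8.5673 · 3.24 / 0.16
  = 173.49
Finite-population correction (N = 1246): 173.49 / (1 + (173.49 − 1)/1246) = 152.39.
Round up → n = 153.

n = 153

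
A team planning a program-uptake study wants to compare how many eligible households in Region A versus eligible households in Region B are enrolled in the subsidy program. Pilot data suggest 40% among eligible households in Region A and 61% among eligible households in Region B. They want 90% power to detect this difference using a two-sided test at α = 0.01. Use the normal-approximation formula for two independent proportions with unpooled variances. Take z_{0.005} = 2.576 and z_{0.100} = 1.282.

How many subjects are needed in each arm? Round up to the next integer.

n = 162 per group

n = (z_{α/2} + z_β)² · [p₁(1−p₁) + p₂(1−p₂)] / (p₁ − p₂)²
  = (2.576 + 1.282)² · (0.40·0.60 + 0.61·0.39) / (-0.21)²
  = (3.858)² · (0.2400 + 0.2379) / 0.0441
  = 14.8842 · 0.4779 / 0.0441
  = 161.30
Round up → n = 162 per group.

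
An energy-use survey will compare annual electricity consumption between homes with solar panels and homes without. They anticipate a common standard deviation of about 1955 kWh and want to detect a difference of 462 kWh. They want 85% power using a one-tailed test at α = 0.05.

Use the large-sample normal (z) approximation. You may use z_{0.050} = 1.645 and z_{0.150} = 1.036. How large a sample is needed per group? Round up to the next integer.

n = (z_α + z_β)² · (σ₁² + σ₂²) / δ²
  = (1.645 + 1.036)² · (2·1955² = 7644050) / 462²
  = 7.1878 · 7644050 / 213444
  = 257.41
Round up → n = 258 per group.

n = 258 per group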